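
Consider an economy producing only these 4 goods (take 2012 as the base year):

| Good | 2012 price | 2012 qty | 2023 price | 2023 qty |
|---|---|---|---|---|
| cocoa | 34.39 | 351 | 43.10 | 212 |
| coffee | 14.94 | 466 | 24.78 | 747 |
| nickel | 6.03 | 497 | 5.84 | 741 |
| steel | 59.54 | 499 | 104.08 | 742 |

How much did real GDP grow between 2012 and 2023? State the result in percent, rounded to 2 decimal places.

Real GDP 2012 = Nominal GDP 2012 = 34.39·351 + 14.94·466 + 6.03·497 + 59.54·499 = 51740.30.
Real GDP 2023 (at 2012 prices) = 34.39·212 + 14.94·747 + 6.03·741 + 59.54·742 = 67097.77.
Real growth = 67097.77/51740.30 − 1 = 0.2968.

29.68%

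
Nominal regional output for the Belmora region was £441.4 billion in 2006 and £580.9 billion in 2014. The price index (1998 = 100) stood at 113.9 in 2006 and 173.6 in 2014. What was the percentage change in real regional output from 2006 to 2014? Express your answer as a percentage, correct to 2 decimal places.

-13.65%

Real regional output 2006 = 441.4 / 1.139 = 387.53.
Real regional output 2014 = 580.9 / 1.736 = 334.62.
Real growth = 334.62 / 387.53 − 1 = -0.1365.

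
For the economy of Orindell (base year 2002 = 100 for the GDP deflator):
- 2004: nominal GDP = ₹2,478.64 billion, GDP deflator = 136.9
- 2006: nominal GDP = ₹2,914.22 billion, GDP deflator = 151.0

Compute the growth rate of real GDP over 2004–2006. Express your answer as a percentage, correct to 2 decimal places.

Deflate each year: 2004 → 2478.64/1.369 = 1810.55; 2006 → 2914.22/1.510 = 1929.95.
So real GDP changed by 1929.95/1810.55 − 1 = 0.0659, i.e. 6.59%.

6.59%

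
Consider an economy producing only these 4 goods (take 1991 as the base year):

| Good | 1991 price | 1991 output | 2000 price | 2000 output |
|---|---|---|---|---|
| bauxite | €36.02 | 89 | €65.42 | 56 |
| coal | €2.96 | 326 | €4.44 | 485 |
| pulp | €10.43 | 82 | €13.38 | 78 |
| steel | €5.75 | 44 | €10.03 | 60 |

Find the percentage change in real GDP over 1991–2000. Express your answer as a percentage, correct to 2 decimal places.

-12.65%

Real GDP 1991 = Nominal GDP 1991 = 36.02·89 + 2.96·326 + 10.43·82 + 5.75·44 = 5279.00.
Real GDP 2000 (at 1991 prices) = 36.02·56 + 2.96·485 + 10.43·78 + 5.75·60 = 4611.26.
Real growth = 4611.26/5279.00 − 1 = -0.1265.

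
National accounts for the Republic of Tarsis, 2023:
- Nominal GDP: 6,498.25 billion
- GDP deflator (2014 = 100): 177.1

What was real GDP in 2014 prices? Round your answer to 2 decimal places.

Real GDP = Nominal / (GDP deflator/100) = 6498.25 / 1.771 = 3669.25.

3,669.25 billion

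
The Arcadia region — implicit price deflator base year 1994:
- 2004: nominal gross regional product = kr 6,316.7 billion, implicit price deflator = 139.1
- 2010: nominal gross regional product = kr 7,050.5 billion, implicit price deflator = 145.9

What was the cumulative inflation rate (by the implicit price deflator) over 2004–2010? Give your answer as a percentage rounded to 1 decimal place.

4.9%

Price-level change = 145.9 / 139.1 − 1 = 0.0489.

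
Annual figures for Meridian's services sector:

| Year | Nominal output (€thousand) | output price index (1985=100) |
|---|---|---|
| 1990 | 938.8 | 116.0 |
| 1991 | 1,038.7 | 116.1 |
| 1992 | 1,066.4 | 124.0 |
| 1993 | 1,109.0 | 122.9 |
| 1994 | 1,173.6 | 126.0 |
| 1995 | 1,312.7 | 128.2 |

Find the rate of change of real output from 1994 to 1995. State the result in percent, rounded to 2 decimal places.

Real output 1994 = 1173.6/1.260 = 931.43.
Real output 1995 = 1312.7/1.282 = 1023.95.
Change = 1023.95/931.43 − 1 = 0.0993.

9.93%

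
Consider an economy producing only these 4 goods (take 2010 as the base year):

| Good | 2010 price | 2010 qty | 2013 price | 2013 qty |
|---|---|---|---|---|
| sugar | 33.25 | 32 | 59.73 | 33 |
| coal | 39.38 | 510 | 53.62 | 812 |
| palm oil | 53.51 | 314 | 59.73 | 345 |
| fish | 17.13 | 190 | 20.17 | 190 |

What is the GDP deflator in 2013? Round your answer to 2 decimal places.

127.67

Nominal GDP 2013 = 59.73·33 + 53.62·812 + 59.73·345 + 20.17·190 = 69949.68.
Real GDP 2013 (at 2010 prices) = 33.25·33 + 39.38·812 + 53.51·345 + 17.13·190 = 54789.46.
Deflator = Nominal/Real × 100 = 69949.68/54789.46 × 100 = 127.670.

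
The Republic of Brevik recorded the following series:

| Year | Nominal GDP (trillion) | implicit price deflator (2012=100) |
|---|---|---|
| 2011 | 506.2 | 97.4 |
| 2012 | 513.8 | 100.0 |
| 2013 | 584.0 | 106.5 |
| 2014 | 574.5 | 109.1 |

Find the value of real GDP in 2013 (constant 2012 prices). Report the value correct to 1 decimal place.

Real GDP 2013 = 584.0 / 1.065 = 548.36.

548.4 trillion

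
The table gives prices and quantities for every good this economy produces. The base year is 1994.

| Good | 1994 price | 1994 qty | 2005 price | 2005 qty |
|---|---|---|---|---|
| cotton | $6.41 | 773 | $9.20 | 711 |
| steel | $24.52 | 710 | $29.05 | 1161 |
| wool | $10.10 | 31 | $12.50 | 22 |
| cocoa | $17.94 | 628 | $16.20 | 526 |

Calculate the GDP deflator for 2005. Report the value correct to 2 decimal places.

Nominal GDP 2005 = 9.20·711 + 29.05·1161 + 12.50·22 + 16.20·526 = 49064.45.
Real GDP 2005 (at 1994 prices) = 6.41·711 + 24.52·1161 + 10.10·22 + 17.94·526 = 42683.87.
Deflator = Nominal/Real × 100 = 49064.45/42683.87 × 100 = 114.948.

114.95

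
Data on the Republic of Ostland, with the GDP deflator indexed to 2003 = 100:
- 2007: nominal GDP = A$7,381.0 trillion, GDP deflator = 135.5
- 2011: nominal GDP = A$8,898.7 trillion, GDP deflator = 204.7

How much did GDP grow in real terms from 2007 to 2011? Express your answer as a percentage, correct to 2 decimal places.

-20.19%

Real GDP 2007 = 7381.0 / 1.355 = 5447.23.
Real GDP 2011 = 8898.7 / 2.047 = 4347.19.
Real growth = 4347.19 / 5447.23 − 1 = -0.2019.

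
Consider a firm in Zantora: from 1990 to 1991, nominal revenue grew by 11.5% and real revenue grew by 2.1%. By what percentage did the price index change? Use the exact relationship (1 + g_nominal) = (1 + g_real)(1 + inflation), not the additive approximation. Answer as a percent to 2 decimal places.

(1 + g_nom) = (1 + g_real)(1 + π), so π = 1.1150 / 1.0210 − 1 = 0.09207.

9.21%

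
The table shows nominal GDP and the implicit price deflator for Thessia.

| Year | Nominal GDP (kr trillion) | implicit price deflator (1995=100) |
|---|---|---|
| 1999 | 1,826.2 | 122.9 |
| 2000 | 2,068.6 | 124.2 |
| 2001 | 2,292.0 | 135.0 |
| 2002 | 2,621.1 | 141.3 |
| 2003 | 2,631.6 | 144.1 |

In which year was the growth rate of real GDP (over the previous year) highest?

2000

2000: real = 2068.6/1.242 = 1665.54; growth vs 1999 (1485.92) = 12.09%.
2001: real = 2292.0/1.350 = 1697.78; growth vs 2000 (1665.54) = 1.94%.
2002: real = 2621.1/1.413 = 1854.99; growth vs 2001 (1697.78) = 9.26%.
2003: real = 2631.6/1.441 = 1826.23; growth vs 2002 (1854.99) = -1.55%.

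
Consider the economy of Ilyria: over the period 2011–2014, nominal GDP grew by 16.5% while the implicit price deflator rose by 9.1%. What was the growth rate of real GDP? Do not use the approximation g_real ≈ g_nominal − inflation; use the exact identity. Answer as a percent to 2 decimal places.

(1 + g_nom) = (1 + g_real)(1 + π), so g_real = 1.1650 / 1.0910 − 1 = 0.06783.

6.78%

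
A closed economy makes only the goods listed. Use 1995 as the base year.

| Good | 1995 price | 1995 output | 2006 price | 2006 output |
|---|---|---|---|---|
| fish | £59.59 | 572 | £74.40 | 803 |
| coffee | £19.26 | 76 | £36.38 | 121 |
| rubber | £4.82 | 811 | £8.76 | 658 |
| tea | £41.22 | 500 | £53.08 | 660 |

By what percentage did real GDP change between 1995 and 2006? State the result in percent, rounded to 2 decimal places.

34.11%

Real GDP 1995 = Nominal GDP 1995 = 59.59·572 + 19.26·76 + 4.82·811 + 41.22·500 = 60068.26.
Real GDP 2006 (at 1995 prices) = 59.59·803 + 19.26·121 + 4.82·658 + 41.22·660 = 80557.99.
Real growth = 80557.99/60068.26 − 1 = 0.3411.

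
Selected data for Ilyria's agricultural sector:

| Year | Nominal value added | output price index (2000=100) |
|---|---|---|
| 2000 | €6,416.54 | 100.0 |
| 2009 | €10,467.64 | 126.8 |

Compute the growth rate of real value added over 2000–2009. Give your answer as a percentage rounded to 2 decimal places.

28.66%

Real value added 2000 = 6416.54 / 1.000 = 6416.54.
Real value added 2009 = 10467.64 / 1.268 = 8255.24.
Real growth = 8255.24 / 6416.54 − 1 = 0.2866.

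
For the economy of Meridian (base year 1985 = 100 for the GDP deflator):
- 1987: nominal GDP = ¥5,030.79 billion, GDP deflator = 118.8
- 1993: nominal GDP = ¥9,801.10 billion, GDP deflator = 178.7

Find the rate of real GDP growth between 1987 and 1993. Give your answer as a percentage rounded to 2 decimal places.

29.52%

Deflate each year: 1987 → 5030.79/1.188 = 4234.67; 1993 → 9801.10/1.787 = 5484.67.
So real GDP changed by 5484.67/4234.67 − 1 = 0.2952, i.e. 29.52%.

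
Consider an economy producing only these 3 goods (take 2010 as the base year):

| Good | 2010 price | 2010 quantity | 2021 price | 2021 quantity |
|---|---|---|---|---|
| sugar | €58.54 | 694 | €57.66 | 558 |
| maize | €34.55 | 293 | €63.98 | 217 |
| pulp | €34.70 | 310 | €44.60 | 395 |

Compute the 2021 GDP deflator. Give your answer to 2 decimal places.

118.20

Nominal GDP 2021 = 57.66·558 + 63.98·217 + 44.60·395 = 63674.94.
Real GDP 2021 (at 2010 prices) = 58.54·558 + 34.55·217 + 34.70·395 = 53869.17.
Deflator = Nominal/Real × 100 = 63674.94/53869.17 × 100 = 118.203.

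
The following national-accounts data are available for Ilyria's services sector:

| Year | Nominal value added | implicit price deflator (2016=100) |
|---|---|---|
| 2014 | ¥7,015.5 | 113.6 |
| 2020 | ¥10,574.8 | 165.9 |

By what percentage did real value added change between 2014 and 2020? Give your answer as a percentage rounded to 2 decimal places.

Deflate each year: 2014 → 7015.5/1.136 = 6175.62; 2020 → 10574.8/1.659 = 6374.20.
So real value added changed by 6374.20/6175.62 − 1 = 0.0322, i.e. 3.22%.

3.22%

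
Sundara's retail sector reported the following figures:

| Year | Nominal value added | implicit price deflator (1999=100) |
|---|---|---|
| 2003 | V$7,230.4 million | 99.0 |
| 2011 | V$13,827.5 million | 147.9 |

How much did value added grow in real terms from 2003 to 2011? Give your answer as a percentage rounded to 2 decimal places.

Real value added 2003 = 7230.4 / 0.990 = 7303.43.
Real value added 2011 = 13827.5 / 1.479 = 9349.22.
Real growth = 9349.22 / 7303.43 − 1 = 0.2801.

28.01%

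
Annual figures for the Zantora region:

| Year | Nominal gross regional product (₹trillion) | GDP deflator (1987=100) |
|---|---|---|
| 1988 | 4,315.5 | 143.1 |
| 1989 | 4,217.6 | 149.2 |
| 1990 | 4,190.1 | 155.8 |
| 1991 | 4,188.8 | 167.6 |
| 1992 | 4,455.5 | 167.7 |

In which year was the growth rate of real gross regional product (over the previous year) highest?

1992

1989: real = 4217.6/1.492 = 2826.81; growth vs 1988 (3015.72) = -6.26%.
1990: real = 4190.1/1.558 = 2689.41; growth vs 1989 (2826.81) = -4.86%.
1991: real = 4188.8/1.676 = 2499.28; growth vs 1990 (2689.41) = -7.07%.
1992: real = 4455.5/1.677 = 2656.83; growth vs 1991 (2499.28) = 6.30%.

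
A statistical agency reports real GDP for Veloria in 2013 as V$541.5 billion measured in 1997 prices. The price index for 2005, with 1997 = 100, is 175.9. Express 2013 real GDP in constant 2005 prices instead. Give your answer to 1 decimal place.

V$952.5 billion

Real GDP in 2005 prices = Real GDP in 1997 prices × (P_2005/P_1997) = 541.5 × 1.759 = 952.50.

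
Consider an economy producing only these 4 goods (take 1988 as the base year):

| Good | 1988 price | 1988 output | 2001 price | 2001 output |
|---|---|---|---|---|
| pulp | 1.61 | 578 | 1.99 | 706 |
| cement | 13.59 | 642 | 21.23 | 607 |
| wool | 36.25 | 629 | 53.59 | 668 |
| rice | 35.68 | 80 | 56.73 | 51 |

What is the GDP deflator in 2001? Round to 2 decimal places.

Nominal GDP 2001 = 1.99·706 + 21.23·607 + 53.59·668 + 56.73·51 = 52982.90.
Real GDP 2001 (at 1988 prices) = 1.61·706 + 13.59·607 + 36.25·668 + 35.68·51 = 35420.47.
Deflator = Nominal/Real × 100 = 52982.90/35420.47 × 100 = 149.583.

149.58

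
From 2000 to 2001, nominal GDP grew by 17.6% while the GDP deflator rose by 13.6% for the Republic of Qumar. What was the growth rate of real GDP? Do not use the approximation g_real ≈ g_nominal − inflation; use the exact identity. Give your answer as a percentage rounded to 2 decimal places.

(1 + g_nom) = (1 + g_real)(1 + π), so g_real = 1.1760 / 1.1360 − 1 = 0.03521.

3.52%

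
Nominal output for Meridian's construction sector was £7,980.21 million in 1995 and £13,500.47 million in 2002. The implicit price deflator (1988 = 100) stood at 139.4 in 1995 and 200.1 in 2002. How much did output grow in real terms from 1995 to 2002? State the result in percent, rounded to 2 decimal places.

Real output 1995 = 7980.21 / 1.394 = 5724.68.
Real output 2002 = 13500.47 / 2.001 = 6746.86.
Real growth = 6746.86 / 5724.68 − 1 = 0.1786.

17.86%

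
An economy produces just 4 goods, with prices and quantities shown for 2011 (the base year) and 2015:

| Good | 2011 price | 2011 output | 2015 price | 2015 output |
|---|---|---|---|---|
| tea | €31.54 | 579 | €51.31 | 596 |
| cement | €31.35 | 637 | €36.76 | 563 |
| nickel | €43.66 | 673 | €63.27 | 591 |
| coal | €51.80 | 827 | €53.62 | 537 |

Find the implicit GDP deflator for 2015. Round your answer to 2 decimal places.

Nominal GDP 2015 = 51.31·596 + 36.76·563 + 63.27·591 + 53.62·537 = 117463.15.
Real GDP 2015 (at 2011 prices) = 31.54·596 + 31.35·563 + 43.66·591 + 51.80·537 = 90067.55.
Deflator = Nominal/Real × 100 = 117463.15/90067.55 × 100 = 130.417.

130.42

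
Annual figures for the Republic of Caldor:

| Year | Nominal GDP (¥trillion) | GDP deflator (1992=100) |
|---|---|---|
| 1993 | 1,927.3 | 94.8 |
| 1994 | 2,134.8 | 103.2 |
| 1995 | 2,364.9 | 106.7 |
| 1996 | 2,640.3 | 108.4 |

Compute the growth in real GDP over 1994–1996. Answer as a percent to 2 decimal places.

17.75%

Real GDP 1994 = 2134.8/1.032 = 2068.60.
Real GDP 1996 = 2640.3/1.084 = 2435.70.
Change = 2435.70/2068.60 − 1 = 0.1775.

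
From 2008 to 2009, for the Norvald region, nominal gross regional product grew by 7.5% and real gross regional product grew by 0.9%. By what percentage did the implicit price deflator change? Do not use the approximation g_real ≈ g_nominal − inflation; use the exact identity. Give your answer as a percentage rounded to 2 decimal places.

6.54%

(1 + g_nom) = (1 + g_real)(1 + π), so π = 1.0750 / 1.0090 − 1 = 0.06541.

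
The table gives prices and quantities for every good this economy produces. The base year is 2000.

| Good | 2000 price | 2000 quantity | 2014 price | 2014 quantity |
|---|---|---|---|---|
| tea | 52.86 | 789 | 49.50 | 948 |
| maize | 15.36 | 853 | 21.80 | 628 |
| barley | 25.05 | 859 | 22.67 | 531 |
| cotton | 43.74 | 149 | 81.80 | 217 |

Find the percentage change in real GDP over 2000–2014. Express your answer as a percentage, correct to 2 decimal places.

-0.35%

Real GDP 2000 = Nominal GDP 2000 = 52.86·789 + 15.36·853 + 25.05·859 + 43.74·149 = 82843.83.
Real GDP 2014 (at 2000 prices) = 52.86·948 + 15.36·628 + 25.05·531 + 43.74·217 = 82550.49.
Real growth = 82550.49/82843.83 − 1 = -0.0035.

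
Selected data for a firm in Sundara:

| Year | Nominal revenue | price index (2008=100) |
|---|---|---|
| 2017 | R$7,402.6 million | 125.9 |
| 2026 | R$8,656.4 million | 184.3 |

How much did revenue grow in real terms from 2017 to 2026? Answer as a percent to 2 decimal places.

-20.12%

Deflate each year: 2017 → 7402.6/1.259 = 5879.75; 2026 → 8656.4/1.843 = 4696.91.
So real revenue changed by 4696.91/5879.75 − 1 = -0.2012, i.e. -20.12%.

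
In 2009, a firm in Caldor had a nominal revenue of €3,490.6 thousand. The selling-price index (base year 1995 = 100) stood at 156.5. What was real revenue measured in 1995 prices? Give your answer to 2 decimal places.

€2,230.42 thousand

Real revenue = Nominal / (selling-price index/100) = 3490.6 / 1.565 = 2230.42.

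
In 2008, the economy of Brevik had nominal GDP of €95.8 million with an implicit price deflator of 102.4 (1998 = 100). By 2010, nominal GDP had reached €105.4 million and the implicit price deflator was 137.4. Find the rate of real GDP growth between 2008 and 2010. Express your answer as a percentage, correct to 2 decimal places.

-18.00%

Deflate each year: 2008 → 95.8/1.024 = 93.55; 2010 → 105.4/1.374 = 76.71.
So real GDP changed by 76.71/93.55 − 1 = -0.1800, i.e. -18.00%.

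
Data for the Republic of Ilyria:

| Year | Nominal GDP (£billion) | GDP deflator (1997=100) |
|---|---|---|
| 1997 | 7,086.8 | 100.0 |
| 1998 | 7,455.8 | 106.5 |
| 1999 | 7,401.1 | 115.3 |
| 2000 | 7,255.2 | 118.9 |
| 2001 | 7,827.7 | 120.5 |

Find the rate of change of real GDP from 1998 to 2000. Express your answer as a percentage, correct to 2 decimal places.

-12.84%

Real GDP 1998 = 7455.8/1.065 = 7000.75.
Real GDP 2000 = 7255.2/1.189 = 6101.93.
Change = 6101.93/7000.75 − 1 = -0.1284.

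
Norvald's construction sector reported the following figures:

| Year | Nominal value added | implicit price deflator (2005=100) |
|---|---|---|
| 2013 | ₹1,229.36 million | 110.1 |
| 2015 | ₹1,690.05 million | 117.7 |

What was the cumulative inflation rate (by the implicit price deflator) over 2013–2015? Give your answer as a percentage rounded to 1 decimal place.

Price-level change = 117.7 / 110.1 − 1 = 0.0690.

6.9%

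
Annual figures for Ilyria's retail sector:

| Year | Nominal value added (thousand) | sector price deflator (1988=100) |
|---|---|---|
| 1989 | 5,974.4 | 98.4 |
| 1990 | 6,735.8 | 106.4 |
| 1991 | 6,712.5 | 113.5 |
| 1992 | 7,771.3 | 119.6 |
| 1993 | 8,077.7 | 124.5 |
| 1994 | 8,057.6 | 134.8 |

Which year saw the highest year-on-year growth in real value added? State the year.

1992

1990: real = 6735.8/1.064 = 6330.64; growth vs 1989 (6071.54) = 4.27%.
1991: real = 6712.5/1.135 = 5914.10; growth vs 1990 (6330.64) = -6.58%.
1992: real = 7771.3/1.196 = 6497.74; growth vs 1991 (5914.10) = 9.87%.
1993: real = 8077.7/1.245 = 6488.11; growth vs 1992 (6497.74) = -0.15%.
1994: real = 8057.6/1.348 = 5977.45; growth vs 1993 (6488.11) = -7.87%.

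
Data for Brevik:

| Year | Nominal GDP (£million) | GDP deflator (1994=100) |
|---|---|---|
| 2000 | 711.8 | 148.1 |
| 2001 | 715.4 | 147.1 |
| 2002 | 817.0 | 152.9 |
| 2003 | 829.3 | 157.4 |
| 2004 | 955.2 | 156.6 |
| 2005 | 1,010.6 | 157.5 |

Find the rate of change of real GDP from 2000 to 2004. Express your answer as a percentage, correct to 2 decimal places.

26.91%

Real GDP 2000 = 711.8/1.481 = 480.62.
Real GDP 2004 = 955.2/1.566 = 609.96.
Change = 609.96/480.62 − 1 = 0.2691.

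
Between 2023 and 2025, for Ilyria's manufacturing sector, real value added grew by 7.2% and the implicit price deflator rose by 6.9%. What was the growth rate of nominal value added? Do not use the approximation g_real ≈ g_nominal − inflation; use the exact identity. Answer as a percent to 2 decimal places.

(1 + g_nom) = (1 + g_real)(1 + π) = 1.0720 × 1.0690 = 1.14597.

14.60%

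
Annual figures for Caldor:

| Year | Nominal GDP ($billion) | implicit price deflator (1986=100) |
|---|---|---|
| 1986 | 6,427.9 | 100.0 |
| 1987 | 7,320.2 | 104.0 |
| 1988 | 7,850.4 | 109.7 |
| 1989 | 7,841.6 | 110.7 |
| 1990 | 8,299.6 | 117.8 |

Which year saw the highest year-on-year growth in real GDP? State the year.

1987

1987: real = 7320.2/1.040 = 7038.65; growth vs 1986 (6427.90) = 9.50%.
1988: real = 7850.4/1.097 = 7156.24; growth vs 1987 (7038.65) = 1.67%.
1989: real = 7841.6/1.107 = 7083.65; growth vs 1988 (7156.24) = -1.01%.
1990: real = 8299.6/1.178 = 7045.50; growth vs 1989 (7083.65) = -0.54%.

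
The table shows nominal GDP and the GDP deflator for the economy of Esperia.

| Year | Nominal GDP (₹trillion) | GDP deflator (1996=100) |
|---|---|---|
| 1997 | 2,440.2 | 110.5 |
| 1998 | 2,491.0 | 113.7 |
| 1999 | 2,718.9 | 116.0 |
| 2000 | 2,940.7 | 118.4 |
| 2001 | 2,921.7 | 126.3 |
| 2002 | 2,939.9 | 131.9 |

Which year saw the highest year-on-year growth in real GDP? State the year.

1999

1998: real = 2491.0/1.137 = 2190.85; growth vs 1997 (2208.33) = -0.79%.
1999: real = 2718.9/1.160 = 2343.88; growth vs 1998 (2190.85) = 6.98%.
2000: real = 2940.7/1.184 = 2483.70; growth vs 1999 (2343.88) = 5.97%.
2001: real = 2921.7/1.263 = 2313.30; growth vs 2000 (2483.70) = -6.86%.
2002: real = 2939.9/1.319 = 2228.89; growth vs 2001 (2313.30) = -3.65%.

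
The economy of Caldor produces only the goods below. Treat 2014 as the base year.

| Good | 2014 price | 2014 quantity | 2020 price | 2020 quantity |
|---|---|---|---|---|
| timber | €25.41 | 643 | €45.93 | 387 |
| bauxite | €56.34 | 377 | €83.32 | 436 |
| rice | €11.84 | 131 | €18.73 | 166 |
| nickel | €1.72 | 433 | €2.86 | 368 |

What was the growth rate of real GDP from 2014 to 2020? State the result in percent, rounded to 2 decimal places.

Real GDP 2014 = Nominal GDP 2014 = 25.41·643 + 56.34·377 + 11.84·131 + 1.72·433 = 39874.61.
Real GDP 2020 (at 2014 prices) = 25.41·387 + 56.34·436 + 11.84·166 + 1.72·368 = 36996.31.
Real growth = 36996.31/39874.61 − 1 = -0.0722.

-7.22%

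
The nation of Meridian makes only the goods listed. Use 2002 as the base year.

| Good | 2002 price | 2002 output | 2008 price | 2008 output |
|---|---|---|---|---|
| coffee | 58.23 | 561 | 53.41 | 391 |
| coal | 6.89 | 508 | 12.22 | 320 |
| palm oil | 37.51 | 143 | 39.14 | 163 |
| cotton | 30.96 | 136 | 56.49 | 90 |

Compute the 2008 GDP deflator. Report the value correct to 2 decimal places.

Nominal GDP 2008 = 53.41·391 + 12.22·320 + 39.14·163 + 56.49·90 = 36257.63.
Real GDP 2008 (at 2002 prices) = 58.23·391 + 6.89·320 + 37.51·163 + 30.96·90 = 33873.26.
Deflator = Nominal/Real × 100 = 36257.63/33873.26 × 100 = 107.039.

107.04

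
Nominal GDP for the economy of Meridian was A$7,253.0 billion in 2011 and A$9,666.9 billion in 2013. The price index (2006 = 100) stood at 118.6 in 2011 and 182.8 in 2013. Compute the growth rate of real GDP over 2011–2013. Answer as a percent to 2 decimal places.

-13.53%

Deflate each year: 2011 → 7253.0/1.186 = 6115.51; 2013 → 9666.9/1.828 = 5288.24.
So real GDP changed by 5288.24/6115.51 − 1 = -0.1353, i.e. -13.53%.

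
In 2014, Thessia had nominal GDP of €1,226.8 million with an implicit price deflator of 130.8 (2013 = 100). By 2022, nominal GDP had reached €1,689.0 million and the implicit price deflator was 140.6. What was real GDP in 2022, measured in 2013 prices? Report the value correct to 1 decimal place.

Real GDP = Nominal / (implicit price deflator/100) = 1689.0 / 1.406 = 1201.28.

€1,201.3 million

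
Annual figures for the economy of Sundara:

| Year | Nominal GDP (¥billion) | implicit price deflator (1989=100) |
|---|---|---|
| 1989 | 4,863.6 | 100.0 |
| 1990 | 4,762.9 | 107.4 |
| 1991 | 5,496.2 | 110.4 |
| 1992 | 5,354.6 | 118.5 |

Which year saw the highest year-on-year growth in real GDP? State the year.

1990: real = 4762.9/1.074 = 4434.73; growth vs 1989 (4863.60) = -8.82%.
1991: real = 5496.2/1.104 = 4978.44; growth vs 1990 (4434.73) = 12.26%.
1992: real = 5354.6/1.185 = 4518.65; growth vs 1991 (4978.44) = -9.24%.

1991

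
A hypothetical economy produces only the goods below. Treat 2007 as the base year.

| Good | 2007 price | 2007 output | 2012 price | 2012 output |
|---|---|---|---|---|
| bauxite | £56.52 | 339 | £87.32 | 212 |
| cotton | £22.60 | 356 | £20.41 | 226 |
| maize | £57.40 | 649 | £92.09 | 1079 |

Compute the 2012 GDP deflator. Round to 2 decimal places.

155.00

Nominal GDP 2012 = 87.32·212 + 20.41·226 + 92.09·1079 = 122489.61.
Real GDP 2012 (at 2007 prices) = 56.52·212 + 22.60·226 + 57.40·1079 = 79024.44.
Deflator = Nominal/Real × 100 = 122489.61/79024.44 × 100 = 155.002.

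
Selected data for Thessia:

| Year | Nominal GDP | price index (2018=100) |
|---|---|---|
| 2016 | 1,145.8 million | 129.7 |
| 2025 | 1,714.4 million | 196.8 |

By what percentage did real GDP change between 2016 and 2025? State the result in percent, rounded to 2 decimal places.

-1.39%

Real GDP 2016 = 1145.8 / 1.297 = 883.42.
Real GDP 2025 = 1714.4 / 1.968 = 871.14.
Real growth = 871.14 / 883.42 − 1 = -0.0139.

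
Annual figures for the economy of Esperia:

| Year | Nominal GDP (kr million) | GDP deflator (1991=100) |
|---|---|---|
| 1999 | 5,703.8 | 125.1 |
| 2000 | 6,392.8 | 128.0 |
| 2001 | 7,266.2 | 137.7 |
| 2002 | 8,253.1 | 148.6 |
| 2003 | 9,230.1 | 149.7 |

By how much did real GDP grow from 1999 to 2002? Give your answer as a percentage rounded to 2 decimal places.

21.81%

Real GDP 1999 = 5703.8/1.251 = 4559.39.
Real GDP 2002 = 8253.1/1.486 = 5553.90.
Change = 5553.90/4559.39 − 1 = 0.2181.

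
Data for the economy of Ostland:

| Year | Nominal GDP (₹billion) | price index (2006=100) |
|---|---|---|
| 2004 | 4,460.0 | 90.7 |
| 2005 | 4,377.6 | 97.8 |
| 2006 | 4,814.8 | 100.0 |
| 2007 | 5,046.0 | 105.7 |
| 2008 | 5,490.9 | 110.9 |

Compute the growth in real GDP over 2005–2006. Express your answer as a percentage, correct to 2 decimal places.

7.57%

Real GDP 2005 = 4377.6/0.978 = 4476.07.
Real GDP 2006 = 4814.8/1.000 = 4814.80.
Change = 4814.80/4476.07 − 1 = 0.0757.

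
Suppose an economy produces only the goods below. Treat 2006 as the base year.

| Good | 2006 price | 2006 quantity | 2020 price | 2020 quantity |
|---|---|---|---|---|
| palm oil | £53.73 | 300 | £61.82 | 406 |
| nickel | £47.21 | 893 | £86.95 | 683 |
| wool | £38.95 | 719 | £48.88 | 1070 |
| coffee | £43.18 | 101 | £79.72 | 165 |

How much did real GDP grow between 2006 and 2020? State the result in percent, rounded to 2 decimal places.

Real GDP 2006 = Nominal GDP 2006 = 53.73·300 + 47.21·893 + 38.95·719 + 43.18·101 = 90643.76.
Real GDP 2020 (at 2006 prices) = 53.73·406 + 47.21·683 + 38.95·1070 + 43.18·165 = 102860.01.
Real growth = 102860.01/90643.76 − 1 = 0.1348.

13.48%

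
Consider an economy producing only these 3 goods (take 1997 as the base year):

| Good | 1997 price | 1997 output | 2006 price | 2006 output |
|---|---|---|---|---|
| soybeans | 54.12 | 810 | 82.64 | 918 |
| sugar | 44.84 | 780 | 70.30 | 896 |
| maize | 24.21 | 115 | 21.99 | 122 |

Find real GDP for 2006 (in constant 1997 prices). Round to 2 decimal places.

92812.42

Real GDP 2006 = Σ (p_1997 × q_2006) = 54.12·918 + 44.84·896 + 24.21·122 = 92812.42.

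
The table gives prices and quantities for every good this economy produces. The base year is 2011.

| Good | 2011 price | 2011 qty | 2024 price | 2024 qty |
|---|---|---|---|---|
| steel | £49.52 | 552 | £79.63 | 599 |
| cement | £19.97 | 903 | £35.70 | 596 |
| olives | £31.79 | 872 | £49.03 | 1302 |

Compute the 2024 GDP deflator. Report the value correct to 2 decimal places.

Nominal GDP 2024 = 79.63·599 + 35.70·596 + 49.03·1302 = 132812.63.
Real GDP 2024 (at 2011 prices) = 49.52·599 + 19.97·596 + 31.79·1302 = 82955.18.
Deflator = Nominal/Real × 100 = 132812.63/82955.18 × 100 = 160.102.

160.10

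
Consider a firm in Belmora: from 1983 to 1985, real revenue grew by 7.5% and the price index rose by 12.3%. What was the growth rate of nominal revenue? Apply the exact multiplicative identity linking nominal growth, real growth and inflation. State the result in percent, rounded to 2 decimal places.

20.72%

(1 + g_nom) = (1 + g_real)(1 + π) = 1.0750 × 1.1230 = 1.20723.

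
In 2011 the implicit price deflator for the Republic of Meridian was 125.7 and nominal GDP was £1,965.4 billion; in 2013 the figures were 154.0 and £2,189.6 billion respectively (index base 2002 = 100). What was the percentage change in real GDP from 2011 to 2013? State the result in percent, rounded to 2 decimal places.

Real GDP 2011 = 1965.4 / 1.257 = 1563.56.
Real GDP 2013 = 2189.6 / 1.540 = 1421.82.
Real growth = 1421.82 / 1563.56 − 1 = -0.0907.

-9.07%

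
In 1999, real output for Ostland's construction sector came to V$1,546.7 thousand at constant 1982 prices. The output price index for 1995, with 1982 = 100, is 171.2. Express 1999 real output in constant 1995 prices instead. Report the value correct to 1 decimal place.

Real output in 1995 prices = Real output in 1982 prices × (P_1995/P_1982) = 1546.7 × 1.712 = 2647.95.

V$2,648.0 thousand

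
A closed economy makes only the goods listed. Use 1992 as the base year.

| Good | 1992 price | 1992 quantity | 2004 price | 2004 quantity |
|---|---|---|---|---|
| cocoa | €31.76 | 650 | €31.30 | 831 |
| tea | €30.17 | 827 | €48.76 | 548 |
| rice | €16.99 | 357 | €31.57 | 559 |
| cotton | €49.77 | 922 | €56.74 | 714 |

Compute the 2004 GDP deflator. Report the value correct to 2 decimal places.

126.07

Nominal GDP 2004 = 31.30·831 + 48.76·548 + 31.57·559 + 56.74·714 = 110890.77.
Real GDP 2004 (at 1992 prices) = 31.76·831 + 30.17·548 + 16.99·559 + 49.77·714 = 87958.91.
Deflator = Nominal/Real × 100 = 110890.77/87958.91 × 100 = 126.071.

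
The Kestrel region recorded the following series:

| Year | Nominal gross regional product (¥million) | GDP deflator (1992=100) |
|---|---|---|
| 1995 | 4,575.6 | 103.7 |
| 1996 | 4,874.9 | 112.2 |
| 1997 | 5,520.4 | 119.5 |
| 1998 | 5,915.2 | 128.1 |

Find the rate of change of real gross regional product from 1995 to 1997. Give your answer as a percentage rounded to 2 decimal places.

4.70%

Real gross regional product 1995 = 4575.6/1.037 = 4412.34.
Real gross regional product 1997 = 5520.4/1.195 = 4619.58.
Change = 4619.58/4412.34 − 1 = 0.0470.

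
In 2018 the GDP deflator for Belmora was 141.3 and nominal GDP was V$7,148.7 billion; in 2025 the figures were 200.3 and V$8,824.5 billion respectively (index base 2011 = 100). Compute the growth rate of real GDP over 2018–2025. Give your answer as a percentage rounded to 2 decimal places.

Real GDP 2018 = 7148.7 / 1.413 = 5059.24.
Real GDP 2025 = 8824.5 / 2.003 = 4405.64.
Real growth = 4405.64 / 5059.24 − 1 = -0.1292.

-12.92%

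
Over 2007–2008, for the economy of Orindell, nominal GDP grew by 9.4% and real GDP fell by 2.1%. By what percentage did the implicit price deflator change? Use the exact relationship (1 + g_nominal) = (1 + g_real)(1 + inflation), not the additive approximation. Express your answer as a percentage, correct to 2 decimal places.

(1 + g_nom) = (1 + g_real)(1 + π), so π = 1.0940 / 0.9790 − 1 = 0.11747.

11.75%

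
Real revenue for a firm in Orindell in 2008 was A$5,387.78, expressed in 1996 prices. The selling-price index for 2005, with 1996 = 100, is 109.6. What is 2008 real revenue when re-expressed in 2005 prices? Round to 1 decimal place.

A$5,905.0

Real revenue in 2005 prices = Real revenue in 1996 prices × (P_2005/P_1996) = 5387.78 × 1.096 = 5905.01.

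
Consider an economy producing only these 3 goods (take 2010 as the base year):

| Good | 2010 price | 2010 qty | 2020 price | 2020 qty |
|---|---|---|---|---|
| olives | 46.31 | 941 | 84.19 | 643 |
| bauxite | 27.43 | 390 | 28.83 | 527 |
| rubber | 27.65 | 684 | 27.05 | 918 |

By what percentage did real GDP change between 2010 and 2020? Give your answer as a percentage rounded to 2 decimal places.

-4.88%

Real GDP 2010 = Nominal GDP 2010 = 46.31·941 + 27.43·390 + 27.65·684 = 73188.01.
Real GDP 2020 (at 2010 prices) = 46.31·643 + 27.43·527 + 27.65·918 = 69615.64.
Real growth = 69615.64/73188.01 − 1 = -0.0488.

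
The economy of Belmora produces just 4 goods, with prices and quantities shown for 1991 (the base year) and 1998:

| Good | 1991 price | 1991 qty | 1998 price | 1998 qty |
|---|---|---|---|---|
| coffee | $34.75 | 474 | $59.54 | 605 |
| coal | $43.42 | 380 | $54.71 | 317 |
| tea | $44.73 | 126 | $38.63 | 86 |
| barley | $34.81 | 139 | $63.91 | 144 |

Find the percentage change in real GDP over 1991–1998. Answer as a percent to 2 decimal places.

0.46%

Real GDP 1991 = Nominal GDP 1991 = 34.75·474 + 43.42·380 + 44.73·126 + 34.81·139 = 43445.67.
Real GDP 1998 (at 1991 prices) = 34.75·605 + 43.42·317 + 44.73·86 + 34.81·144 = 43647.31.
Real growth = 43647.31/43445.67 − 1 = 0.0046.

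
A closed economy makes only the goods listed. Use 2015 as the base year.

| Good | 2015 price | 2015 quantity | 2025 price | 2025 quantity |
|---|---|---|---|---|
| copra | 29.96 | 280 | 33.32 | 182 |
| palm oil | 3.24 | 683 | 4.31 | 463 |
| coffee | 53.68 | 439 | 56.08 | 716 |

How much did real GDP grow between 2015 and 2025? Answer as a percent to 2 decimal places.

Real GDP 2015 = Nominal GDP 2015 = 29.96·280 + 3.24·683 + 53.68·439 = 34167.24.
Real GDP 2025 (at 2015 prices) = 29.96·182 + 3.24·463 + 53.68·716 = 45387.72.
Real growth = 45387.72/34167.24 − 1 = 0.3284.

32.84%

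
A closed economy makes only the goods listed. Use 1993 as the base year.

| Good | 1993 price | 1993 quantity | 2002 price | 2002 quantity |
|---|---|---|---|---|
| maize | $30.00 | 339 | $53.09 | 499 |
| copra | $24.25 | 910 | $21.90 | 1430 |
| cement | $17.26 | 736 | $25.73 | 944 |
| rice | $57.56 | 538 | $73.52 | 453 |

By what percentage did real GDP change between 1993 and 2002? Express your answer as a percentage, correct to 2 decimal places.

21.22%

Real GDP 1993 = Nominal GDP 1993 = 30.00·339 + 24.25·910 + 17.26·736 + 57.56·538 = 75908.14.
Real GDP 2002 (at 1993 prices) = 30.00·499 + 24.25·1430 + 17.26·944 + 57.56·453 = 92015.62.
Real growth = 92015.62/75908.14 − 1 = 0.2122.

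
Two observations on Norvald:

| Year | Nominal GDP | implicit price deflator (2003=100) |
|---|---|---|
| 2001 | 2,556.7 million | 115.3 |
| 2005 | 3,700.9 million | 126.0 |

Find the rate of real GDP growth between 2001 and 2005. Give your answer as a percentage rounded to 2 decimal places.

Deflate each year: 2001 → 2556.7/1.153 = 2217.43; 2005 → 3700.9/1.260 = 2937.22.
So real GDP changed by 2937.22/2217.43 − 1 = 0.3246, i.e. 32.46%.

32.46%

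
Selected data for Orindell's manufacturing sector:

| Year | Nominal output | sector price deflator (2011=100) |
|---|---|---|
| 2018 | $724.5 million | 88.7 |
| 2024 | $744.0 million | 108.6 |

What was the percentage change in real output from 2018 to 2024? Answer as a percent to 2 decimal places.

Real output 2018 = 724.5 / 0.887 = 816.80.
Real output 2024 = 744.0 / 1.086 = 685.08.
Real growth = 685.08 / 816.80 − 1 = -0.1613.

-16.13%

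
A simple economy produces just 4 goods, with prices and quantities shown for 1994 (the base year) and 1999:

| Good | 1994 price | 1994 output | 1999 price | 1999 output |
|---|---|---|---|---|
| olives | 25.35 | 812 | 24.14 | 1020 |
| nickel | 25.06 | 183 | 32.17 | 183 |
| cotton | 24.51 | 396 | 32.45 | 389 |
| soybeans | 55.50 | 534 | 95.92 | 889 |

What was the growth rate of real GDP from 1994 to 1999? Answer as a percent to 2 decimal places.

38.45%

Real GDP 1994 = Nominal GDP 1994 = 25.35·812 + 25.06·183 + 24.51·396 + 55.50·534 = 64513.14.
Real GDP 1999 (at 1994 prices) = 25.35·1020 + 25.06·183 + 24.51·389 + 55.50·889 = 89316.87.
Real growth = 89316.87/64513.14 − 1 = 0.3845.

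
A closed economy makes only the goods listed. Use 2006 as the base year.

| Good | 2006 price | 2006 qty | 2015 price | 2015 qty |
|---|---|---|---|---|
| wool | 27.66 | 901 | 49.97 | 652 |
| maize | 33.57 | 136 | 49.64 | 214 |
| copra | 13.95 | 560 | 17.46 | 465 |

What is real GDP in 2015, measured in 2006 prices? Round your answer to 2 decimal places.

Real GDP 2015 = Σ (p_2006 × q_2015) = 27.66·652 + 33.57·214 + 13.95·465 = 31705.05.

31705.05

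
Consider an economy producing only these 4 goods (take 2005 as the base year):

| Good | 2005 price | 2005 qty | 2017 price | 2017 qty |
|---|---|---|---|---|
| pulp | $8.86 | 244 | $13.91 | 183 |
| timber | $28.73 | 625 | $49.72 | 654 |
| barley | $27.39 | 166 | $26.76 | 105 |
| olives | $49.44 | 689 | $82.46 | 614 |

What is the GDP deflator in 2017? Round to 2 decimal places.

Nominal GDP 2017 = 13.91·183 + 49.72·654 + 26.76·105 + 82.46·614 = 88502.65.
Real GDP 2017 (at 2005 prices) = 8.86·183 + 28.73·654 + 27.39·105 + 49.44·614 = 53642.91.
Deflator = Nominal/Real × 100 = 88502.65/53642.91 × 100 = 164.985.

164.98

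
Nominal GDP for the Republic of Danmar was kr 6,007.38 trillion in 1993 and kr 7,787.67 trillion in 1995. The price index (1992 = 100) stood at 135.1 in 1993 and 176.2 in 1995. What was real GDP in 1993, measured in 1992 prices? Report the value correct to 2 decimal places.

kr 4,446.62 trillion

Real GDP = Nominal / (price index/100) = 6007.38 / 1.351 = 4446.62.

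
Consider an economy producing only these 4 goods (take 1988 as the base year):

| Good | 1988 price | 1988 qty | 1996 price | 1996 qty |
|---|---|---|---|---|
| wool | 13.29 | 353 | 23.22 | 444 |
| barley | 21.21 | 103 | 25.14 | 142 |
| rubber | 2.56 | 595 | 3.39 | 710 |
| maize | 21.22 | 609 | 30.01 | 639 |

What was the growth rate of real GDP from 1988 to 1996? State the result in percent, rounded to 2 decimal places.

13.92%

Real GDP 1988 = Nominal GDP 1988 = 13.29·353 + 21.21·103 + 2.56·595 + 21.22·609 = 21322.18.
Real GDP 1996 (at 1988 prices) = 13.29·444 + 21.21·142 + 2.56·710 + 21.22·639 = 24289.76.
Real growth = 24289.76/21322.18 − 1 = 0.1392.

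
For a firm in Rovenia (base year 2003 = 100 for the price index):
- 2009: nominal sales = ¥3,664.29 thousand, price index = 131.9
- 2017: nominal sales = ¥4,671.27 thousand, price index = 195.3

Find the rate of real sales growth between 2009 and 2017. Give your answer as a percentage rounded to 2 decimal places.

-13.90%

Deflate each year: 2009 → 3664.29/1.319 = 2778.08; 2017 → 4671.27/1.953 = 2391.84.
So real sales changed by 2391.84/2778.08 − 1 = -0.1390, i.e. -13.90%.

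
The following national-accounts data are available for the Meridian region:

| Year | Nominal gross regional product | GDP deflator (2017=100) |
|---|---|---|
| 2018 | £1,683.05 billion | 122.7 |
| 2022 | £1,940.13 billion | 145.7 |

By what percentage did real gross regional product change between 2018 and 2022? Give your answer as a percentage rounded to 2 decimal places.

Real gross regional product 2018 = 1683.05 / 1.227 = 1371.68.
Real gross regional product 2022 = 1940.13 / 1.457 = 1331.59.
Real growth = 1331.59 / 1371.68 − 1 = -0.0292.

-2.92%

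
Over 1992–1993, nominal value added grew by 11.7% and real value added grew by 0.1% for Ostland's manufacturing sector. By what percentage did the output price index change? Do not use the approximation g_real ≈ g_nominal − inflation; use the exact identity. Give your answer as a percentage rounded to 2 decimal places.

11.59%

(1 + g_nom) = (1 + g_real)(1 + π), so π = 1.1170 / 1.0010 − 1 = 0.11588.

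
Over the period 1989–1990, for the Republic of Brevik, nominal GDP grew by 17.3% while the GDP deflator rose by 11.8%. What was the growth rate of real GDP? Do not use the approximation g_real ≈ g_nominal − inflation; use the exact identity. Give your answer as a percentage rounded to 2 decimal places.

4.92%

(1 + g_nom) = (1 + g_real)(1 + π), so g_real = 1.1730 / 1.1180 − 1 = 0.04919.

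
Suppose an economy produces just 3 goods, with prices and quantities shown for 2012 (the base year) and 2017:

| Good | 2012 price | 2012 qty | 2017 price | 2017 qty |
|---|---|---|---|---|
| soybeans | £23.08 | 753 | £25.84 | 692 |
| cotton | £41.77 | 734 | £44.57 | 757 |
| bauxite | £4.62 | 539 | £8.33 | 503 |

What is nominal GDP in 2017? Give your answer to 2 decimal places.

Nominal GDP 2017 = Σ (p_2017 × q_2017) = 25.84·692 + 44.57·757 + 8.33·503 = 55810.76.

£55810.76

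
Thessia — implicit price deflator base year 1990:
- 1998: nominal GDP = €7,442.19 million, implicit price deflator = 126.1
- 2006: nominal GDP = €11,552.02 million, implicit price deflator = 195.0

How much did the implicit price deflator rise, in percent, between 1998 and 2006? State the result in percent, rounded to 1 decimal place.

Price-level change = 195.0 / 126.1 − 1 = 0.5464.

54.6%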